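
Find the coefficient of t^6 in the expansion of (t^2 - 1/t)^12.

924

General term: C(12,j)·(t^2)^j·(-1/t)^(12-j), with t-exponent 2j − 1(12−j) = 3j − 12.
Set 3j − 12 = 6: j = 6.
C(12,6) = 924; 1^6 = 1; (-1)^6 = 1.
Coefficient = 924 · 1 · 1 = 924.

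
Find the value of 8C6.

28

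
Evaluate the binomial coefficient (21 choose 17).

5985

C(21,17) = C(21,4) by symmetry.
C(21,4) = (21·20·19·18) / 4! = 143640 / 24 = 5985.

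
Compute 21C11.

C(21,11) = C(21,10) by symmetry.
C(21,10) = (21·20·19·18·17·16·15·14·13·12) / 10! = 1279935820800 / 3628800 = 352716.

352716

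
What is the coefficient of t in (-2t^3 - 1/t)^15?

-21840

General term: C(15,j)·(-2t^3)^j·(-1/t)^(15-j), with t-exponent 3j − 1(15−j) = 4j − 15.
Set 4j − 15 = 1: j = 4.
C(15,4) = 1365; (-2)^4 = 16; (-1)^11 = -1.
Coefficient = 1365 · 16 · (-1) = -21840.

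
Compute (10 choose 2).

45

C(10,2) = (10·9) / 2! = 90 / 2 = 45.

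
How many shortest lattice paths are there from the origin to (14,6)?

38760

Each path is a sequence of 20 steps with 14 rights: C(20,14) = 38760.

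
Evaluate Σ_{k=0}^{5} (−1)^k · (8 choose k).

-21

The partial alternating sum Σ_{k=0}^{5} (−1)^k C(8,k) = (−1)^5 C(7,5) = -21.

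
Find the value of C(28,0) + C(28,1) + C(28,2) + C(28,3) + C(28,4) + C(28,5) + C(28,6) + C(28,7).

1683218

1 + 28 + 378 + 3276 + 20475 + 98280 + 376740 + 1184040 = 1683218.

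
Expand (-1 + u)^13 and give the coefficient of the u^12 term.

-13

The general term is C(13,j)·(-1)^j·(u)^(13-j); the u^12 term has j = 1.
C(13,1) = 13.
Coefficient = C(13,1) · (-1)^1 = 13 · (-1) = -13.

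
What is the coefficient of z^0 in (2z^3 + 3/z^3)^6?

General term: C(6,j)·(2z^3)^j·(3/z^3)^(6-j), with z-exponent 3j − 3(6−j) = 6j − 18.
Set 6j − 18 = 0: j = 3.
C(6,3) = 20; 2^3 = 8; 3^3 = 27.
Coefficient = 20 · 8 · 27 = 4320.

4320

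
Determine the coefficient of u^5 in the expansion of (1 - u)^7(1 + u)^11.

56

Coefficient of u^5 = Σ_{j} C(7,j)·(-1)^j·C(11,5-j)·1^(5-j) for j from 0 to 5.
= 462 + (-2310) + 3465 + (-1925) + 385 + (-21) = 56.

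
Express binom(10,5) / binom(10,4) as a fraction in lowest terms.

6/5

C(n,k+1)/C(n,k) = (n−k)/(k+1) = (10−4)/(4+1) = 6/5.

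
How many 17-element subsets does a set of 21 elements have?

5985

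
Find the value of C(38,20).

33578000610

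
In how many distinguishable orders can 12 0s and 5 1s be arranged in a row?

Choose positions for the 0s: C(17,12) = 6188.

6188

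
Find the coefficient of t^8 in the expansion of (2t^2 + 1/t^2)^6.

General term: C(6,j)·(2t^2)^j·(1/t^2)^(6-j), with t-exponent 2j − 2(6−j) = 4j − 12.
Set 4j − 12 = 8: j = 5.
C(6,5) = 6; 2^5 = 32; 1^1 = 1.
Coefficient = 6 · 32 · 1 = 192.

192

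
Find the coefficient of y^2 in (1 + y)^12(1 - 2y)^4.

Coefficient of y^2 = Σ_{j} C(12,j)·1^j·C(4,2-j)·(-2)^(2-j) for j from 0 to 2.
= 24 + (-96) + 66 = -6.

-6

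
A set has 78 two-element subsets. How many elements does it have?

n(n−1)/2 = 78 ⇒ n(n−1) = 156. Since 13·12 = 156, n = 13.

13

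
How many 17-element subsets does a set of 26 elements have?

3124550

C(26,17) = C(26,9) by symmetry.
C(26,9) = (26·25·24·23·22·21·20·19·18) / 9! = 1133836704000 / 362880 = 3124550.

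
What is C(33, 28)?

237336

C(33,28) = C(33,5) by symmetry.
C(33,5) = (33·32·31·30·29) / 5! = 28480320 / 120 = 237336.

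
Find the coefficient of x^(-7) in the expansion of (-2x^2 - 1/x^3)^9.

-2016

General term: C(9,j)·(-2x^2)^j·(-1/x^3)^(9-j), with x-exponent 2j − 3(9−j) = 5j − 27.
Set 5j − 27 = -7: j = 4.
C(9,4) = 126; (-2)^4 = 16; (-1)^5 = -1.
Coefficient = 126 · 16 · (-1) = -2016.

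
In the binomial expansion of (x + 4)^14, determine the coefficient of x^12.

1456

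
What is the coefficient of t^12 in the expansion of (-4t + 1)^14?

1526726656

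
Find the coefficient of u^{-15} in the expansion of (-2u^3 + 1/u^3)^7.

-14

General term: C(7,j)·(-2u^3)^j·(1/u^3)^(7-j), with u-exponent 3j − 3(7−j) = 6j − 21.
Set 6j − 21 = -15: j = 1.
C(7,1) = 7; (-2)^1 = -2; 1^6 = 1.
Coefficient = 7 · (-2) · 1 = -14.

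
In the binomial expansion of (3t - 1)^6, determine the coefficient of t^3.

-540

The general term is C(6,j)·(3t)^j·(-1)^(6-j); the t^3 term has j = 3.
C(6,3) = 20.
Coefficient = C(6,3) · 3^3 · (-1)^3 = 20 · 27 · (-1) = -540.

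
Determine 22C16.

74613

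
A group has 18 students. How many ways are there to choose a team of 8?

This is C(18,8) = 43758.

43758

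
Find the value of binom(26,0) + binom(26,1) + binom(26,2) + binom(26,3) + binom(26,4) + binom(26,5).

1 + 26 + 325 + 2600 + 14950 + 65780 = 83682.

83682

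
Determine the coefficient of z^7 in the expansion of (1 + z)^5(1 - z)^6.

10

Coefficient of z^7 = Σ_{j} C(5,j)·1^j·C(6,7-j)·(-1)^(7-j) for j from 1 to 5.
= 5 + (-60) + 150 + (-100) + 15 = 10.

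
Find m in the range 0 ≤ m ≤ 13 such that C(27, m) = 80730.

5

C(27,m) increases on 0 ≤ m ≤ 13. C(27,4) = 17550 and C(27,5) = 80730, so m = 5.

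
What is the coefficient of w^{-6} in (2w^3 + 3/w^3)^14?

General term: C(14,j)·(2w^3)^j·(3/w^3)^(14-j), with w-exponent 3j − 3(14−j) = 6j − 42.
Set 6j − 42 = -6: j = 6.
C(14,6) = 3003; 2^6 = 64; 3^8 = 6561.
Coefficient = 3003 · 64 · 6561 = 1260971712.

1260971712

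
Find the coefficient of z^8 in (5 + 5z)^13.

1571044921875

The general term is C(13,j)·(5)^j·(5z)^(13-j); the z^8 term has j = 5.
C(13,5) = 1287.
Coefficient = C(13,5) · 5^5 · 5^8 = 1287 · 3125 · 390625 = 1571044921875.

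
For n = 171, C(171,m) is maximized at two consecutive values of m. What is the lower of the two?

For odd n = 171, C(171,m) peaks at m = (n−1)/2 and (n+1)/2; the lower is 85.

85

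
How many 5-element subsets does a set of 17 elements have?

C(17,5) = (17·16·15·14·13) / 5! = 742560 / 120 = 6188.

6188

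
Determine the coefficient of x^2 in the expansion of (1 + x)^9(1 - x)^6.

-3

Coefficient of x^2 = Σ_{j} C(9,j)·1^j·C(6,2-j)·(-1)^(2-j) for j from 0 to 2.
= 15 + (-54) + 36 = -3.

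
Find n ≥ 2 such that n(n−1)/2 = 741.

39

n(n−1)/2 = 741 ⇒ n(n−1) = 1482. Since 39·38 = 1482, n = 39.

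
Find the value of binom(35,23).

834451800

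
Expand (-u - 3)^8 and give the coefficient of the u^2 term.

The general term is C(8,j)·(-u)^j·(-3)^(8-j); the u^2 term has j = 2.
C(8,2) = 28.
Coefficient = C(8,2) · (-3)^6 = 28 · 729 = 20412.

20412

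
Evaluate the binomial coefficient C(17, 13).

2380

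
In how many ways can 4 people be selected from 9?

This is C(9,4) = 126.

126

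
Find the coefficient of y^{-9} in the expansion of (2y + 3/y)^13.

55269864

General term: C(13,j)·(2y)^j·(3/y)^(13-j), with y-exponent 1j − 1(13−j) = 2j − 13.
Set 2j − 13 = -9: j = 2.
C(13,2) = 78; 2^2 = 4; 3^11 = 177147.
Coefficient = 78 · 4 · 177147 = 55269864.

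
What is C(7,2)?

C(7,2) = (7·6) / 2! = 42 / 2 = 21.

21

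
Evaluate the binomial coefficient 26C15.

C(26,15) = C(26,11) by symmetry.
C(26,11) = (26·25·24·23·22·21·20·19·18·17·16) / 11! = 308403583488000 / 39916800 = 7726160.

7726160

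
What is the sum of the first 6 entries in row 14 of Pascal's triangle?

3473

1 + 14 + 91 + 364 + 1001 + 2002 = 3473.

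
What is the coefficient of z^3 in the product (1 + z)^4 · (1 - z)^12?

Coefficient of z^3 = Σ_{j} C(4,j)·1^j·C(12,3-j)·(-1)^(3-j) for j from 0 to 3.
= (-220) + 264 + (-72) + 4 = -24.

-24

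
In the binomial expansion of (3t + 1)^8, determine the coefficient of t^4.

The general term is C(8,j)·(3t)^j·(1)^(8-j); the t^4 term has j = 4.
C(8,4) = 70.
Coefficient = C(8,4) · 3^4 = 70 · 81 = 5670.

5670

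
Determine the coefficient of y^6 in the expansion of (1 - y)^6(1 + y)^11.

Coefficient of y^6 = Σ_{j} C(6,j)·(-1)^j·C(11,6-j)·1^(6-j) for j from 0 to 6.
= 462 + (-2772) + 4950 + (-3300) + 825 + (-66) + 1 = 100.

100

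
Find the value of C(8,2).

28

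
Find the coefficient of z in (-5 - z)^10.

The general term is C(10,j)·(-5)^j·(-z)^(10-j); the z^1 term has j = 9.
C(10,9) = 10.
Coefficient = C(10,9) · (-5)^9 · (-1)^1 = 10 · (-1953125) · (-1) = 19531250.

19531250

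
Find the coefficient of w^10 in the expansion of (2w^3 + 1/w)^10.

8064

General term: C(10,j)·(2w^3)^j·(1/w)^(10-j), with w-exponent 3j − 1(10−j) = 4j − 10.
Set 4j − 10 = 10: j = 5.
C(10,5) = 252; 2^5 = 32; 1^5 = 1.
Coefficient = 252 · 32 · 1 = 8064.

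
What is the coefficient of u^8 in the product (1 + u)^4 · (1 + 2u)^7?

Coefficient of u^8 = Σ_{j} C(4,j)·1^j·C(7,8-j)·2^(8-j) for j from 1 to 4.
= 512 + 2688 + 2688 + 560 = 6448.

6448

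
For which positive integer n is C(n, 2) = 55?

11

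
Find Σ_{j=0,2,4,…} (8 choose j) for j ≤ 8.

128

Half of (1+1)^8 + (1−1)^8 gives the even-index sum: 2^7 = 128.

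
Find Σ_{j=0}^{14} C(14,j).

The entries of row 14 sum to 2^14 = 16384.

16384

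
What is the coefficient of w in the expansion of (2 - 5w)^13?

The general term is C(13,j)·(2)^j·(-5w)^(13-j); the w^1 term has j = 12.
C(13,12) = 13.
Coefficient = C(13,12) · 2^12 · (-5)^1 = 13 · 4096 · (-5) = -266240.

-266240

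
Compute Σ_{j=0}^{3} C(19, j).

1 + 19 + 171 + 969 = 1160.

1160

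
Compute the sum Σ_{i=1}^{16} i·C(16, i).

524288

Since i·C(16,i) = 16·C(15,i−1), the sum is 16·2^15 = 16·32768 = 524288.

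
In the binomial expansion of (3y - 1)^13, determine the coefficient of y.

39

The general term is C(13,j)·(3y)^j·(-1)^(13-j); the y^1 term has j = 1.
C(13,1) = 13.
Coefficient = C(13,1) · 3^1 = 13 · 3 = 39.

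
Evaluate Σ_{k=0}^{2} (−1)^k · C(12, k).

55

The partial alternating sum Σ_{k=0}^{2} (−1)^k C(12,k) = (−1)^2 C(11,2) = 55.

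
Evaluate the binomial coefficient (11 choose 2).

C(11,2) = (11·10) / 2! = 110 / 2 = 55.

55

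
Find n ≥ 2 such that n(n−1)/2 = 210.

n(n−1)/2 = 210 ⇒ n(n−1) = 420. Since 21·20 = 420, n = 21.

21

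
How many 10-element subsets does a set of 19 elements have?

C(19,10) = C(19,9) by symmetry.
C(19,9) = (19·18·17·16·15·14·13·12·11) / 9! = 33522128640 / 362880 = 92378.

92378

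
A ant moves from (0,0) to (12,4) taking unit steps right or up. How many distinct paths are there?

Each path is a sequence of 16 steps with 12 rights: C(16,12) = 1820.

1820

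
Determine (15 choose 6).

5005

C(15,6) = (15·14·13·12·11·10) / 6! = 3603600 / 720 = 5005.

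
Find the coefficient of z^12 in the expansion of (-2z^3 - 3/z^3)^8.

General term: C(8,j)·(-2z^3)^j·(-3/z^3)^(8-j), with z-exponent 3j − 3(8−j) = 6j − 24.
Set 6j − 24 = 12: j = 6.
C(8,6) = 28; (-2)^6 = 64; (-3)^2 = 9.
Coefficient = 28 · 64 · 9 = 16128.

16128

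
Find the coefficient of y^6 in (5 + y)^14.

1173046875

The general term is C(14,j)·(5)^j·(y)^(14-j); the y^6 term has j = 8.
C(14,8) = 3003.
Coefficient = C(14,8) · 5^8 = 3003 · 390625 = 1173046875.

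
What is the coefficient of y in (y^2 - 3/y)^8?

-13608

General term: C(8,j)·(y^2)^j·(-3/y)^(8-j), with y-exponent 2j − 1(8−j) = 3j − 8.
Set 3j − 8 = 1: j = 3.
C(8,3) = 56; 1^3 = 1; (-3)^5 = -243.
Coefficient = 56 · 1 · (-243) = -13608.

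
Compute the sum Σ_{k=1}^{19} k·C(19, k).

4980736

Differentiating (1+x)^19 and setting x=1: Σ k·C(19,k) = 19·2^18 = 4980736.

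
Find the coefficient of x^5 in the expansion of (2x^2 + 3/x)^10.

1959552

General term: C(10,j)·(2x^2)^j·(3/x)^(10-j), with x-exponent 2j − 1(10−j) = 3j − 10.
Set 3j − 10 = 5: j = 5.
C(10,5) = 252; 2^5 = 32; 3^5 = 243.
Coefficient = 252 · 32 · 243 = 1959552.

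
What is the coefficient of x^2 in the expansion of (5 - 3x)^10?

The general term is C(10,j)·(5)^j·(-3x)^(10-j); the x^2 term has j = 8.
C(10,8) = 45.
Coefficient = C(10,8) · 5^8 · (-3)^2 = 45 · 390625 · 9 = 158203125.

158203125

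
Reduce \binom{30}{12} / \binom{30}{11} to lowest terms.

19/12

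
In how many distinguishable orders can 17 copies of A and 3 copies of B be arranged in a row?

Choose positions for the A's: C(20,17) = 1140.

1140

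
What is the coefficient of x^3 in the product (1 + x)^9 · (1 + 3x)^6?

Coefficient of x^3 = Σ_{j} C(9,j)·1^j·C(6,3-j)·3^(3-j) for j from 0 to 3.
= 540 + 1215 + 648 + 84 = 2487.

2487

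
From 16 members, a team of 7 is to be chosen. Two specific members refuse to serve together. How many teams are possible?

9438

All 7-subsets: C(16,7) = 11440. Those containing both fixed elements: C(14,5) = 2002.
11440 − 2002 = 9438.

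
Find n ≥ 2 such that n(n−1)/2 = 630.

36

n(n−1)/2 = 630 ⇒ n(n−1) = 1260. Since 36·35 = 1260, n = 36.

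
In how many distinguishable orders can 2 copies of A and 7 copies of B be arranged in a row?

36

Choose positions for the A's: C(9,2) = 36.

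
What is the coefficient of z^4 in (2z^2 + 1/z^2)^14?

General term: C(14,j)·(2z^2)^j·(1/z^2)^(14-j), with z-exponent 2j − 2(14−j) = 4j − 28.
Set 4j − 28 = 4: j = 8.
C(14,8) = 3003; 2^8 = 256; 1^6 = 1.
Coefficient = 3003 · 256 · 1 = 768768.

768768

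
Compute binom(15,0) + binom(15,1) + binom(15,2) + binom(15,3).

576

1 + 15 + 105 + 455 = 576.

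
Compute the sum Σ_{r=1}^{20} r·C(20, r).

10485760

Differentiating (1+x)^20 and setting x=1: Σ r·C(20,r) = 20·2^19 = 10485760.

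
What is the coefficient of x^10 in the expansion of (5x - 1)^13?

-2792968750

The general term is C(13,j)·(5x)^j·(-1)^(13-j); the x^10 term has j = 10.
C(13,10) = 286.
Coefficient = C(13,10) · 5^10 · (-1)^3 = 286 · 9765625 · (-1) = -2792968750.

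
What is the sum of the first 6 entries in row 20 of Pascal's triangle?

1 + 20 + 190 + 1140 + 4845 + 15504 = 21700.

21700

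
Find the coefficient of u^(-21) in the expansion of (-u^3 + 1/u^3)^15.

1365

General term: C(15,j)·(-u^3)^j·(1/u^3)^(15-j), with u-exponent 3j − 3(15−j) = 6j − 45.
Set 6j − 45 = -21: j = 4.
C(15,4) = 1365; (-1)^4 = 1; 1^11 = 1.
Coefficient = 1365 · 1 · 1 = 1365.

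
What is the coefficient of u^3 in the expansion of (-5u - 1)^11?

The general term is C(11,j)·(-5u)^j·(-1)^(11-j); the u^3 term has j = 3.
C(11,3) = 165.
Coefficient = C(11,3) · (-5)^3 = 165 · (-125) = -20625.

-20625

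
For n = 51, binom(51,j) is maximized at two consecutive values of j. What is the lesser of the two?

For odd n = 51, C(51,j) peaks at j = (n−1)/2 and (n+1)/2; the lesser is 25.

25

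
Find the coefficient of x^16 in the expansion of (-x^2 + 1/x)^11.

-55

General term: C(11,j)·(-x^2)^j·(1/x)^(11-j), with x-exponent 2j − 1(11−j) = 3j − 11.
Set 3j − 11 = 16: j = 9.
C(11,9) = 55; (-1)^9 = -1; 1^2 = 1.
Coefficient = 55 · (-1) · 1 = -55.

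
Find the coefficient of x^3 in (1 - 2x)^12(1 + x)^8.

-264

Coefficient of x^3 = Σ_{j} C(12,j)·(-2)^j·C(8,3-j)·1^(3-j) for j from 0 to 3.
= 56 + (-672) + 2112 + (-1760) = -264.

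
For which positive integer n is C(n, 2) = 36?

9

n(n−1)/2 = 36 ⇒ n(n−1) = 72. Since 9·8 = 72, n = 9.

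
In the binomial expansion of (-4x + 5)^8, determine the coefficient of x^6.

The general term is C(8,j)·(-4x)^j·(5)^(8-j); the x^6 term has j = 6.
C(8,6) = 28.
Coefficient = C(8,6) · (-4)^6 · 5^2 = 28 · 4096 · 25 = 2867200.

2867200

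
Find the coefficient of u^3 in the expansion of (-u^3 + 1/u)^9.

-84

General term: C(9,j)·(-u^3)^j·(1/u)^(9-j), with u-exponent 3j − 1(9−j) = 4j − 9.
Set 4j − 9 = 3: j = 3.
C(9,3) = 84; (-1)^3 = -1; 1^6 = 1.
Coefficient = 84 · (-1) · 1 = -84.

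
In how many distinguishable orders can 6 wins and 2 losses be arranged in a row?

28

Choose positions for the wins: C(8,6) = 28.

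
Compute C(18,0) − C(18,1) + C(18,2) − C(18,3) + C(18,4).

2380

The partial alternating sum Σ_{k=0}^{4} (−1)^k C(18,k) = (−1)^4 C(17,4) = 2380.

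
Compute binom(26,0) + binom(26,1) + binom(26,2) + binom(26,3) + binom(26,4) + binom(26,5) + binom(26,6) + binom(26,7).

971712

1 + 26 + 325 + 2600 + 14950 + 65780 + 230230 + 657800 = 971712.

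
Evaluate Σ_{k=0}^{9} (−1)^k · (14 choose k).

The partial alternating sum Σ_{k=0}^{9} (−1)^k C(14,k) = (−1)^9 C(13,9) = -715.

-715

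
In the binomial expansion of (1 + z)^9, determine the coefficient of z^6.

84

The general term is C(9,j)·(1)^j·(z)^(9-j); the z^6 term has j = 3.
C(9,3) = 84.
Coefficient = C(9,3) = 84.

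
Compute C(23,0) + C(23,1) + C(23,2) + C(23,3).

2048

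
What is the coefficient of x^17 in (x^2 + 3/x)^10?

30

General term: C(10,j)·(x^2)^j·(3/x)^(10-j), with x-exponent 2j − 1(10−j) = 3j − 10.
Set 3j − 10 = 17: j = 9.
C(10,9) = 10; 1^9 = 1; 3^1 = 3.
Coefficient = 10 · 1 · 3 = 30.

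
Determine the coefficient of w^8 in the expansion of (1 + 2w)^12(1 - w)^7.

Coefficient of w^8 = Σ_{j} C(12,j)·2^j·C(7,8-j)·(-1)^(8-j) for j from 1 to 8.
= (-24) + 1848 + (-36960) + 277200 + (-887040) + 1241856 + (-709632) + 126720 = 13968.

13968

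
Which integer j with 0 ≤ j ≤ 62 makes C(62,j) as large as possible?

C(62,j) is maximized at j = 62/2 = 31.

31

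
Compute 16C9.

11440

C(16,9) = C(16,7) by symmetry.
C(16,7) = (16·15·14·13·12·11·10) / 7! = 57657600 / 5040 = 11440.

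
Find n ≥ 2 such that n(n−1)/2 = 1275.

51

n(n−1)/2 = 1275 ⇒ n(n−1) = 2550. Since 51·50 = 2550, n = 51.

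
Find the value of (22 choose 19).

C(22,19) = C(22,3) by symmetry.
C(22,3) = (22·21·20) / 3! = 9240 / 6 = 1540.

1540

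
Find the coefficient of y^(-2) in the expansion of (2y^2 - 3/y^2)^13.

General term: C(13,j)·(2y^2)^j·(-3/y^2)^(13-j), with y-exponent 2j − 2(13−j) = 4j − 26.
Set 4j − 26 = -2: j = 6.
C(13,6) = 1716; 2^6 = 64; (-3)^7 = -2187.
Coefficient = 1716 · 64 · (-2187) = -240185088.

-240185088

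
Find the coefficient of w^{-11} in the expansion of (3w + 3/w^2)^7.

15309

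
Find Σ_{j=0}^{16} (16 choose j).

The entries of row 16 sum to 2^16 = 65536.

65536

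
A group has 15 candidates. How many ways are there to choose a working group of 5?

3003

This is C(15,5) = 3003.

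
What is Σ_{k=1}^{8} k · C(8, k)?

Differentiating (1+x)^8 and setting x=1: Σ k·C(8,k) = 8·2^7 = 1024.

1024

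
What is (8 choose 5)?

C(8,5) = C(8,3) by symmetry.
C(8,3) = (8·7·6) / 3! = 336 / 6 = 56.

56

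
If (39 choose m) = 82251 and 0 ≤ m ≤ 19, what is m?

4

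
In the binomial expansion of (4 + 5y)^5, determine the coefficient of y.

The general term is C(5,j)·(4)^j·(5y)^(5-j); the y^1 term has j = 4.
C(5,4) = 5.
Coefficient = C(5,4) · 4^4 · 5^1 = 5 · 256 · 5 = 6400.

6400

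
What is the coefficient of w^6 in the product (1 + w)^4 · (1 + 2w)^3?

Coefficient of w^6 = Σ_{j} C(4,j)·1^j·C(3,6-j)·2^(6-j) for j from 3 to 4.
= 32 + 12 = 44.

44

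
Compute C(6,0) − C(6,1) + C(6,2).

10

The partial alternating sum Σ_{k=0}^{2} (−1)^k C(6,k) = (−1)^2 C(5,2) = 10.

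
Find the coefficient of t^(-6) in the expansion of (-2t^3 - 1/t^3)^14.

192192

General term: C(14,j)·(-2t^3)^j·(-1/t^3)^(14-j), with t-exponent 3j − 3(14−j) = 6j − 42.
Set 6j − 42 = -6: j = 6.
C(14,6) = 3003; (-2)^6 = 64; (-1)^8 = 1.
Coefficient = 3003 · 64 · 1 = 192192.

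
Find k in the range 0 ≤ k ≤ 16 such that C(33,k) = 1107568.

C(33,k) increases on 0 ≤ k ≤ 16. C(33,5) = 237336 and C(33,6) = 1107568, so k = 6.

6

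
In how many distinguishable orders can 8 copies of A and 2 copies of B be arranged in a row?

45

Choose positions for the A's: C(10,8) = 45.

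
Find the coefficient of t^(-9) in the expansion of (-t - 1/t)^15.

-455

General term: C(15,j)·(-t)^j·(-1/t)^(15-j), with t-exponent 1j − 1(15−j) = 2j − 15.
Set 2j − 15 = -9: j = 3.
C(15,3) = 455; (-1)^3 = -1; (-1)^12 = 1.
Coefficient = 455 · (-1) · 1 = -455.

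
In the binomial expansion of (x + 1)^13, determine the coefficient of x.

13

The general term is C(13,j)·(x)^j·(1)^(13-j); the x^1 term has j = 1.
C(13,1) = 13.
Coefficient = C(13,1) = 13.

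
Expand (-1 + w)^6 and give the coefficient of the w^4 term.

The general term is C(6,j)·(-1)^j·(w)^(6-j); the w^4 term has j = 2.
C(6,2) = 15.
Coefficient = C(6,2) = 15.

15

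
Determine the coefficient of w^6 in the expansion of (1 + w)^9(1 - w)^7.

Coefficient of w^6 = Σ_{j} C(9,j)·1^j·C(7,6-j)·(-1)^(6-j) for j from 0 to 6.
= 7 + (-189) + 1260 + (-2940) + 2646 + (-882) + 84 = -14.

-14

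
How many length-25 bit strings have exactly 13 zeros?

5200300

Choose the 13 positions: C(25,13) = 5200300.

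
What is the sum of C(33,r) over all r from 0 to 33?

8589934592

The entries of row 33 sum to 2^33 = 8589934592.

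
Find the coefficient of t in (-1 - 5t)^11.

The general term is C(11,j)·(-1)^j·(-5t)^(11-j); the t^1 term has j = 10.
C(11,10) = 11.
Coefficient = C(11,10) · (-5)^1 = 11 · (-5) = -55.

-55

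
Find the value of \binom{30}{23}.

2035800

C(30,23) = C(30,7) by symmetry.
C(30,7) = (30·29·28·27·26·25·24) / 7! = 10260432000 / 5040 = 2035800.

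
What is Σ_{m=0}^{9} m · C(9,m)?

2304

Since m·C(9,m) = 9·C(8,m−1), the sum is 9·2^8 = 9·256 = 2304.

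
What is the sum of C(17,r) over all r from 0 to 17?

131072

The entries of row 17 sum to 2^17 = 131072.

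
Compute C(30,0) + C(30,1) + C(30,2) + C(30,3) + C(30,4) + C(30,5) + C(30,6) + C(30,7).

1 + 30 + 435 + 4060 + 27405 + 142506 + 593775 + 2035800 = 2804012.

2804012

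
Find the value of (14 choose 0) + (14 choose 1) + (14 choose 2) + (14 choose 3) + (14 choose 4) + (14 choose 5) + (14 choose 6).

1 + 14 + 91 + 364 + 1001 + 2002 + 3003 = 6476.

6476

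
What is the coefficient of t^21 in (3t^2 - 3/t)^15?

General term: C(15,j)·(3t^2)^j·(-3/t)^(15-j), with t-exponent 2j − 1(15−j) = 3j − 15.
Set 3j − 15 = 21: j = 12.
C(15,12) = 455; 3^12 = 531441; (-3)^3 = -27.
Coefficient = 455 · 531441 · (-27) = -6528752685.

-6528752685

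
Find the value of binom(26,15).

7726160

C(26,15) = C(26,11) by symmetry.
C(26,11) = (26·25·24·23·22·21·20·19·18·17·16) / 11! = 308403583488000 / 39916800 = 7726160.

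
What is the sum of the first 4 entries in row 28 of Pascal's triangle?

3683

1 + 28 + 378 + 3276 = 3683.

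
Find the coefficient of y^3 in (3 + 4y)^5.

5760

The general term is C(5,j)·(3)^j·(4y)^(5-j); the y^3 term has j = 2.
C(5,2) = 10.
Coefficient = C(5,2) · 3^2 · 4^3 = 10 · 9 · 64 = 5760.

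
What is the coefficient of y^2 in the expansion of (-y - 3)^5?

The general term is C(5,j)·(-y)^j·(-3)^(5-j); the y^2 term has j = 2.
C(5,2) = 10.
Coefficient = C(5,2) · (-3)^3 = 10 · (-27) = -270.

-270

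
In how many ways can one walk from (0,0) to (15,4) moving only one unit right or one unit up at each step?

3876

Each path is a sequence of 19 steps with 15 rights: C(19,15) = 3876.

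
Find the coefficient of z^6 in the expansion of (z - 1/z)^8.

General term: C(8,j)·(z)^j·(-1/z)^(8-j), with z-exponent 1j − 1(8−j) = 2j − 8.
Set 2j − 8 = 6: j = 7.
C(8,7) = 8; 1^7 = 1; (-1)^1 = -1.
Coefficient = 8 · 1 · (-1) = -8.

-8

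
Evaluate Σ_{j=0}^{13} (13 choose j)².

10400600

By Vandermonde's identity, Σ C(13,j)² = C(26,13) = 10400600.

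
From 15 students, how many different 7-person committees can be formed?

This is C(15,7) = 6435.

6435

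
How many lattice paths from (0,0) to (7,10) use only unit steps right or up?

19448

Each path is a sequence of 17 steps with 7 rights: C(17,7) = 19448.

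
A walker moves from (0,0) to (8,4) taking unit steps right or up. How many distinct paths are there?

Each path is a sequence of 12 steps with 8 rights: C(12,8) = 495.

495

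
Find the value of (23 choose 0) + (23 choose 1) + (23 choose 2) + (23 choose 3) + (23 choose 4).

1 + 23 + 253 + 1771 + 8855 = 10903.

10903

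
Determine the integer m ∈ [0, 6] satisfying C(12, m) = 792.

5

C(12,m) increases on 0 ≤ m ≤ 6. C(12,4) = 495 and C(12,5) = 792, so m = 5.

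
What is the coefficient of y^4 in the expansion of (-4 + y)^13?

The general term is C(13,j)·(-4)^j·(y)^(13-j); the y^4 term has j = 9.
C(13,9) = 715.
Coefficient = C(13,9) · (-4)^9 = 715 · (-262144) = -187432960.

-187432960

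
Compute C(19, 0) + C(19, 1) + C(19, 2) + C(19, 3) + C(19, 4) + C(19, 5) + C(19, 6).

1 + 19 + 171 + 969 + 3876 + 11628 + 27132 = 43796.

43796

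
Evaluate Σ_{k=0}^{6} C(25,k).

1 + 25 + 300 + 2300 + 12650 + 53130 + 177100 = 245506.

245506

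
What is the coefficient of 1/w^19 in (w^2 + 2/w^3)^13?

General term: C(13,j)·(w^2)^j·(2/w^3)^(13-j), with w-exponent 2j − 3(13−j) = 5j − 39.
Set 5j − 39 = -19: j = 4.
C(13,4) = 715; 1^4 = 1; 2^9 = 512.
Coefficient = 715 · 1 · 512 = 366080.

366080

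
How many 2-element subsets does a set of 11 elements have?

C(11,2) = (11·10) / 2! = 110 / 2 = 55.

55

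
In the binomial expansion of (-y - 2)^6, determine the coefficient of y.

192

The general term is C(6,j)·(-y)^j·(-2)^(6-j); the y^1 term has j = 1.
C(6,1) = 6.
Coefficient = C(6,1) · (-1)^1 · (-2)^5 = 6 · (-1) · (-32) = 192.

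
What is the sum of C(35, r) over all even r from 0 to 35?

Half of (1+1)^35 + (1−1)^35 gives the even-index sum: 2^34 = 17179869184.

17179869184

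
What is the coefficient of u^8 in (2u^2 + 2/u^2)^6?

General term: C(6,j)·(2u^2)^j·(2/u^2)^(6-j), with u-exponent 2j − 2(6−j) = 4j − 12.
Set 4j − 12 = 8: j = 5.
C(6,5) = 6; 2^5 = 32; 2^1 = 2.
Coefficient = 6 · 32 · 2 = 384.

384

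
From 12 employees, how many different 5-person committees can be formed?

This is C(12,5) = 792.

792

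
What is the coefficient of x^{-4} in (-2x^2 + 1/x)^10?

General term: C(10,j)·(-2x^2)^j·(1/x)^(10-j), with x-exponent 2j − 1(10−j) = 3j − 10.
Set 3j − 10 = -4: j = 2.
C(10,2) = 45; (-2)^2 = 4; 1^8 = 1.
Coefficient = 45 · 4 · 1 = 180.

180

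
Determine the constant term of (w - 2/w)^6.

-160

General term: C(6,j)·(w)^j·(-2/w)^(6-j), with w-exponent 1j − 1(6−j) = 2j − 6.
Set 2j − 6 = 0: j = 3.
C(6,3) = 20; 1^3 = 1; (-2)^3 = -8.
Coefficient = 20 · 1 · (-8) = -160.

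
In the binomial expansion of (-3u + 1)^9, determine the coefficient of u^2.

324

The general term is C(9,j)·(-3u)^j·(1)^(9-j); the u^2 term has j = 2.
C(9,2) = 36.
Coefficient = C(9,2) · (-3)^2 = 36 · 9 = 324.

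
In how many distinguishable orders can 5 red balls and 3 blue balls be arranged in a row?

Choose positions for the red balls: C(8,5) = 56.

56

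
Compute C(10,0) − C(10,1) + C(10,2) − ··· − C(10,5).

The partial alternating sum Σ_{k=0}^{5} (−1)^k C(10,k) = (−1)^5 C(9,5) = -126.

-126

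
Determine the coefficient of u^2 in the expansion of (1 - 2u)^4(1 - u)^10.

149

Coefficient of u^2 = Σ_{j} C(4,j)·(-2)^j·C(10,2-j)·(-1)^(2-j) for j from 0 to 2.
= 45 + 80 + 24 = 149.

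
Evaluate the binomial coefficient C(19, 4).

3876

C(19,4) = (19·18·17·16) / 4! = 93024 / 24 = 3876.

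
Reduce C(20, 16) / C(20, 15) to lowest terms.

5/16

C(n,k+1)/C(n,k) = (n−k)/(k+1) = (20−15)/(15+1) = 5/16.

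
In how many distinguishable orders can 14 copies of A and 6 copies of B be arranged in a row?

38760

Choose positions for the A's: C(20,14) = 38760.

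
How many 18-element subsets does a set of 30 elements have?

C(30,18) = C(30,12) by symmetry.
C(30,12) = (30·29·28·27·26·25·24·23·22·21·20·19) / 12! = 41430393164160000 / 479001600 = 86493225.

86493225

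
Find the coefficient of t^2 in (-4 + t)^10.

2949120

The general term is C(10,j)·(-4)^j·(t)^(10-j); the t^2 term has j = 8.
C(10,8) = 45.
Coefficient = C(10,8) · (-4)^8 = 45 · 65536 = 2949120.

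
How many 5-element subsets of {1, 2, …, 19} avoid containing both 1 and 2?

10948

All 5-subsets: C(19,5) = 11628. Those containing both fixed elements: C(17,3) = 680.
11628 − 680 = 10948.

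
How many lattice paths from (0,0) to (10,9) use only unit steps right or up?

Each path is a sequence of 19 steps with 10 rights: C(19,10) = 92378.

92378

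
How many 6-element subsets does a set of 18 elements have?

18564

C(18,6) = (18·17·16·15·14·13) / 6! = 13366080 / 720 = 18564.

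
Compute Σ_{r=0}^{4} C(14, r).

1471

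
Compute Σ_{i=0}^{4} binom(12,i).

1 + 12 + 66 + 220 + 495 = 794.

794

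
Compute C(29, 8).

4292145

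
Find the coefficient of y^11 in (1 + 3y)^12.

The general term is C(12,j)·(1)^j·(3y)^(12-j); the y^11 term has j = 1.
C(12,1) = 12.
Coefficient = C(12,1) · 3^11 = 12 · 177147 = 2125764.

2125764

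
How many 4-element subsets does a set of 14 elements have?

1001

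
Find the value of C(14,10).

C(14,10) = C(14,4) by symmetry.
C(14,4) = (14·13·12·11) / 4! = 24024 / 24 = 1001.

1001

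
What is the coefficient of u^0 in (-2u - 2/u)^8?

General term: C(8,j)·(-2u)^j·(-2/u)^(8-j), with u-exponent 1j − 1(8−j) = 2j − 8.
Set 2j − 8 = 0: j = 4.
C(8,4) = 70; (-2)^4 = 16; (-2)^4 = 16.
Coefficient = 70 · 16 · 16 = 17920.

17920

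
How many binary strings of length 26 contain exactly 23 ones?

Choose the 23 positions: C(26,23) = 2600.

2600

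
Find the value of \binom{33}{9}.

38567100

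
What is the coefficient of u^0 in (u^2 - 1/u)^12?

General term: C(12,j)·(u^2)^j·(-1/u)^(12-j), with u-exponent 2j − 1(12−j) = 3j − 12.
Set 3j − 12 = 0: j = 4.
C(12,4) = 495; 1^4 = 1; (-1)^8 = 1.
Coefficient = 495 · 1 · 1 = 495.

495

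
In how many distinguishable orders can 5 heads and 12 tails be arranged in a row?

6188

Choose positions for the heads: C(17,5) = 6188.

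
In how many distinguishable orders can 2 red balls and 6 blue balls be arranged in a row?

28

Choose positions for the red balls: C(8,2) = 28.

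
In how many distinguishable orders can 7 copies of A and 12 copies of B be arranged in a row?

Choose positions for the A's: C(19,7) = 50388.

50388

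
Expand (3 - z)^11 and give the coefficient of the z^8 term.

4455

The general term is C(11,j)·(3)^j·(-z)^(11-j); the z^8 term has j = 3.
C(11,3) = 165.
Coefficient = C(11,3) · 3^3 = 165 · 27 = 4455.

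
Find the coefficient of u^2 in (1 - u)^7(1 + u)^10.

-4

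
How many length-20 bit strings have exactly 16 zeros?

4845

Choose the 16 positions: C(20,16) = 4845.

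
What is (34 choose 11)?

286097760

C(34,11) = (34·33·32·31·30·29·28·27·26·25·24) / 11! = 11420107066368000 / 39916800 = 286097760.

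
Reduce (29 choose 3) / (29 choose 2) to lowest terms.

9

C(n,k+1)/C(n,k) = (n−k)/(k+1) = (29−2)/(2+1) = 27/3 = 9.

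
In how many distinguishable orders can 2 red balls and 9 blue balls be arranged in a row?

Choose positions for the red balls: C(11,2) = 55.

55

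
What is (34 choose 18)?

C(34,18) = C(34,16) by symmetry.
C(34,16) = (34·33·32·31·30·29·28·27·26·25·24·23·22·21·20·19) / 16! = 46113021921146019840000 / 20922789888000 = 2203961430.

2203961430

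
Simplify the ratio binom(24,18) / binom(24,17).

C(n,k+1)/C(n,k) = (n−k)/(k+1) = (24−17)/(17+1) = 7/18.

7/18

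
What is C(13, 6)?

C(13,6) = (13·12·11·10·9·8) / 6! = 1235520 / 720 = 1716.

1716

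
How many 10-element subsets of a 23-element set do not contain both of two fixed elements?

940576

All 10-subsets: C(23,10) = 1144066. Those containing both fixed elements: C(21,8) = 203490.
1144066 − 203490 = 940576.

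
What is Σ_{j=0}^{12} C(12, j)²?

2704156

Σ C(12,j)² is the coefficient of x^12 in (1+x)^12(1+x)^12 = (1+x)^24, i.e. C(24,12) = 2704156.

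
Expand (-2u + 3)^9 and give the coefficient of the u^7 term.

-41472

The general term is C(9,j)·(-2u)^j·(3)^(9-j); the u^7 term has j = 7.
C(9,7) = 36.
Coefficient = C(9,7) · (-2)^7 · 3^2 = 36 · (-128) · 9 = -41472.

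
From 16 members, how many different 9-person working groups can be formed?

11440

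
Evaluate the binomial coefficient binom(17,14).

680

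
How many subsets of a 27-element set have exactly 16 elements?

Choose the 16 positions: C(27,16) = 13037895.

13037895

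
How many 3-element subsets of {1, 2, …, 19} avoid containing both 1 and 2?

All 3-subsets: C(19,3) = 969. Those containing both fixed elements: C(17,1) = 17.
969 − 17 = 952.

952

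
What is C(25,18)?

480700

C(25,18) = C(25,7) by symmetry.
C(25,7) = (25·24·23·22·21·20·19) / 7! = 2422728000 / 5040 = 480700.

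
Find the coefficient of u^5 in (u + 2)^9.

2016

The general term is C(9,j)·(u)^j·(2)^(9-j); the u^5 term has j = 5.
C(9,5) = 126.
Coefficient = C(9,5) · 2^4 = 126 · 16 = 2016.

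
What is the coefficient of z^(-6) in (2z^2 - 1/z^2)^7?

General term: C(7,j)·(2z^2)^j·(-1/z^2)^(7-j), with z-exponent 2j − 2(7−j) = 4j − 14.
Set 4j − 14 = -6: j = 2.
C(7,2) = 21; 2^2 = 4; (-1)^5 = -1.
Coefficient = 21 · 4 · (-1) = -84.

-84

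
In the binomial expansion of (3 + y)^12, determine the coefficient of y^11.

The general term is C(12,j)·(3)^j·(y)^(12-j); the y^11 term has j = 1.
C(12,1) = 12.
Coefficient = C(12,1) · 3^1 = 12 · 3 = 36.

36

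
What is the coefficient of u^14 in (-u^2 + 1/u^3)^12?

General term: C(12,j)·(-u^2)^j·(1/u^3)^(12-j), with u-exponent 2j − 3(12−j) = 5j − 36.
Set 5j − 36 = 14: j = 10.
C(12,10) = 66; (-1)^10 = 1; 1^2 = 1.
Coefficient = 66 · 1 · 1 = 66.

66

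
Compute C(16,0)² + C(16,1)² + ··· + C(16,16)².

601080390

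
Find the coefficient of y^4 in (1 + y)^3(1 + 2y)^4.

192

Coefficient of y^4 = Σ_{j} C(3,j)·1^j·C(4,4-j)·2^(4-j) for j from 0 to 3.
= 16 + 96 + 72 + 8 = 192.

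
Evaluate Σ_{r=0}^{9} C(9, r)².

Σ C(9,r)² is the coefficient of x^9 in (1+x)^9(1+x)^9 = (1+x)^18, i.e. C(18,9) = 48620.

48620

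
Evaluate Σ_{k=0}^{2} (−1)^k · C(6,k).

10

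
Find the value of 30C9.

14307150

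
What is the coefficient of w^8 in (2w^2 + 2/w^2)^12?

2027520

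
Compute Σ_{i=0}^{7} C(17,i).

41226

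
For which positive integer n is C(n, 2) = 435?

n(n−1)/2 = 435 ⇒ n(n−1) = 870. Since 30·29 = 870, n = 30.

30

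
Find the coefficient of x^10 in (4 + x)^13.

The general term is C(13,j)·(4)^j·(x)^(13-j); the x^10 term has j = 3.
C(13,3) = 286.
Coefficient = C(13,3) · 4^3 = 286 · 64 = 18304.

18304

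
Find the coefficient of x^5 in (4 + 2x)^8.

The general term is C(8,j)·(4)^j·(2x)^(8-j); the x^5 term has j = 3.
C(8,3) = 56.
Coefficient = C(8,3) · 4^3 · 2^5 = 56 · 64 · 32 = 114688.

114688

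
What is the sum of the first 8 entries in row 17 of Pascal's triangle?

41226

1 + 17 + 136 + 680 + 2380 + 6188 + 12376 + 19448 = 41226.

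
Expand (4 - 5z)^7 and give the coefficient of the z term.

The general term is C(7,j)·(4)^j·(-5z)^(7-j); the z^1 term has j = 6.
C(7,6) = 7.
Coefficient = C(7,6) · 4^6 · (-5)^1 = 7 · 4096 · (-5) = -143360.

-143360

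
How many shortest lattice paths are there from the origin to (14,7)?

Each path is a sequence of 21 steps with 14 rights: C(21,14) = 116280.

116280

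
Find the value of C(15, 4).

1365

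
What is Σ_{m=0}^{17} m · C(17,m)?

1114112

Since m·C(17,m) = 17·C(16,m−1), the sum is 17·2^16 = 17·65536 = 1114112.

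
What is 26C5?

65780

C(26,5) = (26·25·24·23·22) / 5! = 7893600 / 120 = 65780.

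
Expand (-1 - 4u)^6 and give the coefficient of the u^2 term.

The general term is C(6,j)·(-1)^j·(-4u)^(6-j); the u^2 term has j = 4.
C(6,4) = 15.
Coefficient = C(6,4) · (-4)^2 = 15 · 16 = 240.

240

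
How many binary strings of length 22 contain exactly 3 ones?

Choose the 3 positions: C(22,3) = 1540.

1540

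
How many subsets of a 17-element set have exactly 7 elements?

Choose the 7 positions: C(17,7) = 19448.

19448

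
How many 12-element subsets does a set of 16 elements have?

1820

C(16,12) = C(16,4) by symmetry.
C(16,4) = (16·15·14·13) / 4! = 43680 / 24 = 1820.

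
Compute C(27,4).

C(27,4) = (27·26·25·24) / 4! = 421200 / 24 = 17550.

17550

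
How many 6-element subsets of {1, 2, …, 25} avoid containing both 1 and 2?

All 6-subsets: C(25,6) = 177100. Those containing both fixed elements: C(23,4) = 8855.
177100 − 8855 = 168245.

168245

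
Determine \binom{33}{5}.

C(33,5) = (33·32·31·30·29) / 5! = 28480320 / 120 = 237336.

237336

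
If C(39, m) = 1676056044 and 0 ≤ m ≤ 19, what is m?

C(39,m) increases on 0 ≤ m ≤ 19. C(39,10) = 635745396 and C(39,11) = 1676056044, so m = 11.

11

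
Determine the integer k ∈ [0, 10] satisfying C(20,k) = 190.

2

C(20,k) increases on 0 ≤ k ≤ 10. C(20,1) = 20 and C(20,2) = 190, so k = 2.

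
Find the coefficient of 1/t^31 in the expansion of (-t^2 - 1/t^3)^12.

12

General term: C(12,j)·(-t^2)^j·(-1/t^3)^(12-j), with t-exponent 2j − 3(12−j) = 5j − 36.
Set 5j − 36 = -31: j = 1.
C(12,1) = 12; (-1)^1 = -1; (-1)^11 = -1.
Coefficient = 12 · (-1) · (-1) = 12.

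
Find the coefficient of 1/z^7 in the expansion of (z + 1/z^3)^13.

1287

General term: C(13,j)·(z)^j·(1/z^3)^(13-j), with z-exponent 1j − 3(13−j) = 4j − 39.
Set 4j − 39 = -7: j = 8.
C(13,8) = 1287; 1^8 = 1; 1^5 = 1.
Coefficient = 1287 · 1 · 1 = 1287.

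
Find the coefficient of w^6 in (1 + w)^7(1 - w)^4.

14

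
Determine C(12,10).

C(12,10) = C(12,2) by symmetry.
C(12,2) = (12·11) / 2! = 132 / 2 = 66.

66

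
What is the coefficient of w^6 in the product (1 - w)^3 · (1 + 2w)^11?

-264

Coefficient of w^6 = Σ_{j} C(3,j)·(-1)^j·C(11,6-j)·2^(6-j) for j from 0 to 3.
= 29568 + (-44352) + 15840 + (-1320) = -264.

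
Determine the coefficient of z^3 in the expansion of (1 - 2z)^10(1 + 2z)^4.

32

Coefficient of z^3 = Σ_{j} C(10,j)·(-2)^j·C(4,3-j)·2^(3-j) for j from 0 to 3.
= 32 + (-480) + 1440 + (-960) = 32.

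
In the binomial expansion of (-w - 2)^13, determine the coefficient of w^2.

-159744

The general term is C(13,j)·(-w)^j·(-2)^(13-j); the w^2 term has j = 2.
C(13,2) = 78.
Coefficient = C(13,2) · (-2)^11 = 78 · (-2048) = -159744.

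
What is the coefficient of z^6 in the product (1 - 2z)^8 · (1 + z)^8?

700

Coefficient of z^6 = Σ_{j} C(8,j)·(-2)^j·C(8,6-j)·1^(6-j) for j from 0 to 6.
= 28 + (-896) + 7840 + (-25088) + 31360 + (-14336) + 1792 = 700.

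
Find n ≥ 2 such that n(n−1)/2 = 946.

n(n−1)/2 = 946 ⇒ n(n−1) = 1892. Since 44·43 = 1892, n = 44.

44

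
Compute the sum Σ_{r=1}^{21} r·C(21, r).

Since r·C(21,r) = 21·C(20,r−1), the sum is 21·2^20 = 21·1048576 = 22020096.

22020096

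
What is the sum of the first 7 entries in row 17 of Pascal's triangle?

21778

1 + 17 + 136 + 680 + 2380 + 6188 + 12376 = 21778.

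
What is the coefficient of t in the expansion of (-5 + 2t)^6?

-37500

The general term is C(6,j)·(-5)^j·(2t)^(6-j); the t^1 term has j = 5.
C(6,5) = 6.
Coefficient = C(6,5) · (-5)^5 · 2^1 = 6 · (-3125) · 2 = -37500.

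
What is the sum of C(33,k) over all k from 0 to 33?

8589934592

The entries of row 33 sum to 2^33 = 8589934592.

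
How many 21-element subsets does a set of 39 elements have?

62359143990

C(39,21) = C(39,18) by symmetry.
C(39,18) = (39·38·37·36·35·34·33·32·31·30·29·28·27·26·25·24·23·22) / 18! = 399246543793282239774720000 / 6402373705728000 = 62359143990.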